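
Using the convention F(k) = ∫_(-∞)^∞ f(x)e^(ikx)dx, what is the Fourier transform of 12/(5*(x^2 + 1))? 12*pi*exp(-Abs(k))/5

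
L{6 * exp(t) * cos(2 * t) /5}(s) 6 * (s - 1) /(5 * ((s - 1) ^2 + 4) ) 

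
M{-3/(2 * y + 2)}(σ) -3 * pi * csc(pi * σ)/2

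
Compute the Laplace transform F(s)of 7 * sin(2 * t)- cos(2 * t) 14/(s^2 + 4)- s/(s^2 + 4)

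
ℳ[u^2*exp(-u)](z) gamma(z + 2)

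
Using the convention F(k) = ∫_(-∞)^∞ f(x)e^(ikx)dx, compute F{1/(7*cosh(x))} pi/(7*cosh(pi*k/2))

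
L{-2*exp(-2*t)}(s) -2/(s + 2)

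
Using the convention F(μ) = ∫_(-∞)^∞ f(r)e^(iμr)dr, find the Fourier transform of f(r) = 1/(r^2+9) pi*exp(-3*Abs(μ))/3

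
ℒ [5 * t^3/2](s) 15/s^4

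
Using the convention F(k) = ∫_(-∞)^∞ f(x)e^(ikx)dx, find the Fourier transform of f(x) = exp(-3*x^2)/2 sqrt(3)*sqrt(pi)*exp(-k^2/12)/6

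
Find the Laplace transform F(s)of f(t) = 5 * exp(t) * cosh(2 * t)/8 5 * (s - 1)/(8 * ((s - 1)^2-4))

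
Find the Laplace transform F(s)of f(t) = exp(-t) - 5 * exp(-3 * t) 1/(s + 1) - 5/(s + 3)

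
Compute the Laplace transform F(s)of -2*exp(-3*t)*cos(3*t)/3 2*(-s - 3)/(3*((s + 3)^2 + 9))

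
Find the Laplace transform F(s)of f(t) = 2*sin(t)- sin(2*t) 2/(s^2 + 1) - 2/(s^2 + 4)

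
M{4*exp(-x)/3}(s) 4*gamma(s)/3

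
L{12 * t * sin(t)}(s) 24 * s/(s^2 + 1)^2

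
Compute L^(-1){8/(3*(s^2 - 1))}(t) 8*sinh(t)/3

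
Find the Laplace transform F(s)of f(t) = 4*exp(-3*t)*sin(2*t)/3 8/(3*((s + 3)^2 + 4))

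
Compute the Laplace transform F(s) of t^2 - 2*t 2/s^3 - 2/s^2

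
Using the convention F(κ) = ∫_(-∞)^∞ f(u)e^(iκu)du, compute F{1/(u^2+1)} pi * exp(-Abs(κ))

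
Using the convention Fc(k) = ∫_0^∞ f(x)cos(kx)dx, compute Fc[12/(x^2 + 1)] 6*pi*exp(-k)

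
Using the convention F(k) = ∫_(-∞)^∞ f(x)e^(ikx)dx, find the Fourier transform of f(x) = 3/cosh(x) 3*pi/cosh(pi*k/2)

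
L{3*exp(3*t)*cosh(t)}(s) 3*(s - 3)/((s - 3)^2 - 1)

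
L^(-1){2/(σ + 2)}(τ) 2*exp(-2*τ)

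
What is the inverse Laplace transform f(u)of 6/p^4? u^3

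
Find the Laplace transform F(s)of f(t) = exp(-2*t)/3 1/(3*(s + 2))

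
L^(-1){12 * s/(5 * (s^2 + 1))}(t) 12 * cos(t)/5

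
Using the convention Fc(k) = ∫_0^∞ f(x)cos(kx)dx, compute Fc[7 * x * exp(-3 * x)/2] 7 * (9 - k^2)/(2 * (k^2 + 9)^2)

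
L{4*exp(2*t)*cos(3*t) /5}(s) 4*(s - 2) /(5*((s - 2) ^2 + 9) ) 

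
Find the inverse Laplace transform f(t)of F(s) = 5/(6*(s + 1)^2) 5*t*exp(-t)/6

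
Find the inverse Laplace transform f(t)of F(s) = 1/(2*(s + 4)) exp(-4*t)/2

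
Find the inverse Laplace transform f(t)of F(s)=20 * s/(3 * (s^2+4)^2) 5 * t * sin(2 * t)/3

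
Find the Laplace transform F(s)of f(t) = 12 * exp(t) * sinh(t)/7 12/(7 * s * (s - 2))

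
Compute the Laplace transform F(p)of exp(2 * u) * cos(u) (p - 2)/((p - 2)^2 + 1)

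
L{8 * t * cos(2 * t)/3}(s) 8 * (s^2-4)/(3 * (s^2 + 4)^2)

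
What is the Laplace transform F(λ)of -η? -1/λ^2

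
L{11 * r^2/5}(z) 22/(5 * z^3)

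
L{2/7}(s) 2/(7 * s)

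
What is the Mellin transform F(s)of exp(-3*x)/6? gamma(s)/(6*3^s)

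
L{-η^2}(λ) -2/λ^3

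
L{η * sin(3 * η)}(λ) 6 * λ/(λ^2 + 9)^2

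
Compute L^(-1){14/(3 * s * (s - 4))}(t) 7 * exp(2 * t) * sinh(2 * t)/3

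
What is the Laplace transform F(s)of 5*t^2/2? 5/s^3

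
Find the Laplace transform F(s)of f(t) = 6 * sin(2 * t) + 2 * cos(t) 12/(s^2 + 4) + 2 * s/(s^2 + 1)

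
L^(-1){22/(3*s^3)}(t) 11*t^2/3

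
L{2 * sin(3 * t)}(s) 6/(s^2 + 9)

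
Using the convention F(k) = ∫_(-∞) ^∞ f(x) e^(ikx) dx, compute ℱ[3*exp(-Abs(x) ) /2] 3/(k^2 + 1) 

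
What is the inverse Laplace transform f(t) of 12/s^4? 2*t^3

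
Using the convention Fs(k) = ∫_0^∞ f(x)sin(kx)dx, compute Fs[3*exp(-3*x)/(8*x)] 3*atan(k/3)/8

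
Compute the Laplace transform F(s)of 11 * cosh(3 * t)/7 11 * s/(7 * (s^2 - 9))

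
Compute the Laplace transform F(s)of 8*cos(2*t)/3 8*s/(3*(s^2 + 4))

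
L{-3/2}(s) -3/(2*s)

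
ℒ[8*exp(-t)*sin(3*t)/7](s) 24/(7*((s+1)^2+9))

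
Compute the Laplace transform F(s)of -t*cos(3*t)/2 (9 - s^2)/(2*(s^2 + 9)^2)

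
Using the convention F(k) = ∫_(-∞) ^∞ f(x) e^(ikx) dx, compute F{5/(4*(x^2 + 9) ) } 5*pi*exp(-3*Abs(k) ) /12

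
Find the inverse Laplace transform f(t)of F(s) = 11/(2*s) 11/2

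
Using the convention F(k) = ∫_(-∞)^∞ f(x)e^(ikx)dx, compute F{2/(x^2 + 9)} 2*pi*exp(-3*Abs(k))/3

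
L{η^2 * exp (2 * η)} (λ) 2/ (λ - 2)^3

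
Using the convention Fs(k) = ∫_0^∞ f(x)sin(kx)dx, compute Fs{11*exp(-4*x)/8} 11*k/(8*(k^2+16))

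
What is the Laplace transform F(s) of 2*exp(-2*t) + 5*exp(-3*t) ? 5/(s + 3) + 2/(s + 2) 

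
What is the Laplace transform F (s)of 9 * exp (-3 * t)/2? 9/ (2 * (s + 3))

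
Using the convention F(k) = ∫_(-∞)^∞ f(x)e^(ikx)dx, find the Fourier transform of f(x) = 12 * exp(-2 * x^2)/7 6 * sqrt(2) * sqrt(pi) * exp(-k^2/8)/7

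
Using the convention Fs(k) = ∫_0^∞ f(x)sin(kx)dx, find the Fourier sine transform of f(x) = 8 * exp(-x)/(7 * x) 8 * atan(k)/7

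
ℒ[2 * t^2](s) 4/s^3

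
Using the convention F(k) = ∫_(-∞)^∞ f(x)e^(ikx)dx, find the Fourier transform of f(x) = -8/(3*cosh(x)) -8*pi/(3*cosh(pi*k/2))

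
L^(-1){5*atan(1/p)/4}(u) 5*sin(u)/(4*u)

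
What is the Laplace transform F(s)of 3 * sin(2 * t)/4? 3/(2 * (s^2 + 4))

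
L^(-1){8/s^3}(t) 4*t^2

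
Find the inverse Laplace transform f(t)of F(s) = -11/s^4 -11 * t^3/6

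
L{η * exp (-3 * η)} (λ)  (λ + 3)^ (-2)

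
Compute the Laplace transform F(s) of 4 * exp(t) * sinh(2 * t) 8/((s - 1) ^2 - 4) 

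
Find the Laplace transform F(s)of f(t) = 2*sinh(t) 2/(s^2-1)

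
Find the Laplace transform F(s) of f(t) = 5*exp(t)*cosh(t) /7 5*(s - 1) /(7*s*(s - 2) ) 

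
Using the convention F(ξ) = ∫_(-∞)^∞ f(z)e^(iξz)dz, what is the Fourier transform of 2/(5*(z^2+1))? 2*pi*exp(-Abs(ξ))/5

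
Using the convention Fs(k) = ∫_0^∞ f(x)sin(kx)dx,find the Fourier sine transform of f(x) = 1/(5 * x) pi/10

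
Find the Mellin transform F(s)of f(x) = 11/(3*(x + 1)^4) 11*gamma(s)*gamma(4 - s)/18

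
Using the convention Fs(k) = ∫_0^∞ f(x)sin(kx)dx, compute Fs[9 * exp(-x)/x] 9 * atan(k)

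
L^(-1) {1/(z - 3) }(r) exp(3*r) 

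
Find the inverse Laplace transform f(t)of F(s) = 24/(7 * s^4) 4 * t^3/7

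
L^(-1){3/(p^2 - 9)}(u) sinh(3*u)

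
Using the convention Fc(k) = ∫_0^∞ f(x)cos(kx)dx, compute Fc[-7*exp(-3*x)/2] -21/(2*k^2 + 18)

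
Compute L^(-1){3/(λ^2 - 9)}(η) sinh(3 * η)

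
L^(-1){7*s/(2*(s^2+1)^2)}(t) 7*t*sin(t)/4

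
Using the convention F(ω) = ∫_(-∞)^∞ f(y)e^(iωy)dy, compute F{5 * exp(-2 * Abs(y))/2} 10/(ω^2+4)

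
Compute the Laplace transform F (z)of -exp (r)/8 -1/ (8*z - 8)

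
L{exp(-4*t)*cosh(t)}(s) (s + 4)/((s + 4)^2-1)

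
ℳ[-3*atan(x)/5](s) 3*pi*sec(pi*s/2)/(10*s)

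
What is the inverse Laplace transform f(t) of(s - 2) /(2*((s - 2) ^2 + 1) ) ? exp(2*t)*cos(t) /2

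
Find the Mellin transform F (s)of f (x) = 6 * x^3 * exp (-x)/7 6 * gamma (s + 3)/7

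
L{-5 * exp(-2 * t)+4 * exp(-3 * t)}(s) 4/(s+3) - 5/(s+2)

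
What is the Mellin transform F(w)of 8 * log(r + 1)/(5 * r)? -8 * pi * csc(pi * w)/(5 * w - 5)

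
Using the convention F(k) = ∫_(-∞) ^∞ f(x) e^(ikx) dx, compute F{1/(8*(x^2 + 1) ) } pi*exp(-Abs(k) ) /8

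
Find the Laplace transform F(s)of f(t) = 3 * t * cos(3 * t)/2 3 * (s^2-9)/(2 * (s^2+9)^2)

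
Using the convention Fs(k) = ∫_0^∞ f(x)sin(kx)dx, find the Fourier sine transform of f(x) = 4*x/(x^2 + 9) 2*pi*exp(-3*k)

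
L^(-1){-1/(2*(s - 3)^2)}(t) -t*exp(3*t)/2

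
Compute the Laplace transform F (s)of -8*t -8/s^2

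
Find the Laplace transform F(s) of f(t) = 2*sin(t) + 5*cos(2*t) 5*s/(s^2 + 4) + 2/(s^2 + 1) 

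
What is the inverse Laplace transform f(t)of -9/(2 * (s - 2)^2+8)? -9 * exp(2 * t) * sin(2 * t)/4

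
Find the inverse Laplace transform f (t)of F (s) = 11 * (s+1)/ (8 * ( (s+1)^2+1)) 11 * exp (-t) * cos (t)/8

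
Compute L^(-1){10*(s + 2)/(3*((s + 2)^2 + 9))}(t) 10*exp(-2*t)*cos(3*t)/3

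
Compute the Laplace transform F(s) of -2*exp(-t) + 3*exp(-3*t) 3/(s + 3) - 2/(s + 1) 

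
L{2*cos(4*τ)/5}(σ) 2*σ/(5*(σ^2 + 16))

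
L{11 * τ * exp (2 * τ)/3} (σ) 11/ (3 * (σ - 2)^2)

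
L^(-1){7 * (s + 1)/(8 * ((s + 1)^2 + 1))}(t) 7 * exp(-t) * cos(t)/8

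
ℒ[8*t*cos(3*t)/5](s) 8*(s^2 - 9)/(5*(s^2+9)^2)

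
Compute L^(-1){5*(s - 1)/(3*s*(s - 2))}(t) 5*exp(t)*cosh(t)/3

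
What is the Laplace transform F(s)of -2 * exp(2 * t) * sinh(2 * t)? -4/(s * (s - 4))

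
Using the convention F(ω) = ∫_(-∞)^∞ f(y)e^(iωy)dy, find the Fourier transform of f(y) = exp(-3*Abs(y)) 6/(ω^2 + 9)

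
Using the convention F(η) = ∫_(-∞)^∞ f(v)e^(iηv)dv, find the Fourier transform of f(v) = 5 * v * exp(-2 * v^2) 5 * sqrt(2) * I * sqrt(pi) * η * exp(-η^2/8)/8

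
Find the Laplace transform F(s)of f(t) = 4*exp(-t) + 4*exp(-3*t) 4/(s + 3) + 4/(s + 1)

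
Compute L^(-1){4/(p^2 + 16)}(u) sin(4*u)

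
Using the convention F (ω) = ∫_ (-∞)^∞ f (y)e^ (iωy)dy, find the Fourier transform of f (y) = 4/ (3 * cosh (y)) 4 * pi/ (3 * cosh (pi * ω/2))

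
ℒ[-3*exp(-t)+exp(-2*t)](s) 1/(s+2) - 3/(s+1)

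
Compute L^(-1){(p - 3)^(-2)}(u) u * exp(3 * u)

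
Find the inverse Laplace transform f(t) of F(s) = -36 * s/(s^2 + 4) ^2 -9 * t * sin(2 * t) 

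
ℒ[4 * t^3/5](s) 24/(5 * s^4)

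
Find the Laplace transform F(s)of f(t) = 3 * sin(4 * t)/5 12/(5 * (s^2+16))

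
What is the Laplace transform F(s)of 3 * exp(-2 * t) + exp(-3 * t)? 3/(s + 2) + 1/(s + 3)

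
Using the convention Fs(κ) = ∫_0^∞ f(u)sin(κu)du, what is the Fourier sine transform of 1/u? pi/2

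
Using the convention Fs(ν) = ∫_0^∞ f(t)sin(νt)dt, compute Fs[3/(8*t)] 3*pi/16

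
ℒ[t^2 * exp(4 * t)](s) 2/(s - 4)^3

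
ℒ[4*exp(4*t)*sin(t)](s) 4/((s - 4)^2 + 1)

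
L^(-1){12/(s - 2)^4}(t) 2*t^3*exp(2*t)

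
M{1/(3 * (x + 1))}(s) pi * csc(pi * s)/3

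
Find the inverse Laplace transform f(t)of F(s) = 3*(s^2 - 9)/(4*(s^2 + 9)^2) 3*t*cos(3*t)/4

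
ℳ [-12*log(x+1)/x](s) 12*pi*csc(pi*s)/(s - 1)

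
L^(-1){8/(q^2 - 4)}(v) 4 * sinh(2 * v)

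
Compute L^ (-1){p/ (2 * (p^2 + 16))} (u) cos (4 * u)/2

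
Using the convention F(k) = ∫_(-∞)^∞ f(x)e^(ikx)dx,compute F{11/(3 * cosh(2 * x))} 11 * pi/(6 * cosh(pi * k/4))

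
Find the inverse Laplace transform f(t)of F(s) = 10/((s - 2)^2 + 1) 10*exp(2*t)*sin(t)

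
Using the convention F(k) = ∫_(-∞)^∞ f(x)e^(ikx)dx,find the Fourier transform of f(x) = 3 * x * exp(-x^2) 3 * I * sqrt(pi) * k * exp(-k^2/4)/2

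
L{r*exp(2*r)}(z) (z - 2)^(-2)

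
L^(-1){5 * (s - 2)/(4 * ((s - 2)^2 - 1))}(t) 5 * exp(2 * t) * cosh(t)/4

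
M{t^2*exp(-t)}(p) gamma(p + 2)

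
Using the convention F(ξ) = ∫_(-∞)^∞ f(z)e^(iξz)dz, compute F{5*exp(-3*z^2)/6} 5*sqrt(3)*sqrt(pi)*exp(-ξ^2/12)/18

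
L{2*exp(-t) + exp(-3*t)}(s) 2/(s + 1) + 1/(s + 3)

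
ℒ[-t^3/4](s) -3/(2*s^4)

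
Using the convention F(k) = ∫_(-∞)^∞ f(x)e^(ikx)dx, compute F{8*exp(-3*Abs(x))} 48/(k^2+9)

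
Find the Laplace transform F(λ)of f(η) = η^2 2/λ^3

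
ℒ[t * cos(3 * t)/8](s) (s^2-9)/(8 * (s^2 + 9)^2)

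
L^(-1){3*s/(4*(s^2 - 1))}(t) 3*cosh(t)/4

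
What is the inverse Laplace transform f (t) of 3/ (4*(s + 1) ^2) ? 3*t*exp (-t) /4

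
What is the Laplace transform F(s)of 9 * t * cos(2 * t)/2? 9 * (s^2 - 4)/(2 * (s^2+4)^2)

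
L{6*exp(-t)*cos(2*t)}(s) 6*(s + 1)/((s + 1)^2 + 4)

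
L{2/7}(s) 2/(7 * s)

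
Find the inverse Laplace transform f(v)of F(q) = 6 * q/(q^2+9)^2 v * sin(3 * v)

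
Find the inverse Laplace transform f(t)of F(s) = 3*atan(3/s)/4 3*sin(3*t)/(4*t)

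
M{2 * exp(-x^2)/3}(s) gamma(s/2)/3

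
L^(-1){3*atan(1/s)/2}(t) 3*sin(t)/(2*t)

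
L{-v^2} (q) -2/q^3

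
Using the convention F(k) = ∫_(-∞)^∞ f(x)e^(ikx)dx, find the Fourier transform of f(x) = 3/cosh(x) 3*pi/cosh(pi*k/2)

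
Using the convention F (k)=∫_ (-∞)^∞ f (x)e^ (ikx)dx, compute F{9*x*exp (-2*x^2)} 9*sqrt (2)*I*sqrt (pi)*k*exp (-k^2/8)/8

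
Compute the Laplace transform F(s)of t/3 1/(3*s^2)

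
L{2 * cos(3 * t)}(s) 2 * s/(s^2 + 9)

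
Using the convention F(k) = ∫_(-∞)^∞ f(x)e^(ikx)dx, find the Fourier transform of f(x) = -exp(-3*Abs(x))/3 -2/(k^2 + 9)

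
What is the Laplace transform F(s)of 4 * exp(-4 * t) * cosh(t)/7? 4 * (s + 4)/(7 * ((s + 4)^2 - 1))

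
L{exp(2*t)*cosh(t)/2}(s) (s - 2)/(2*((s - 2)^2 - 1))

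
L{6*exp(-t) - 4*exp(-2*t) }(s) 6/(s+1) - 4/(s+2) 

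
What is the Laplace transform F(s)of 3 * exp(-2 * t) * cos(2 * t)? 3 * (s + 2)/((s + 2)^2 + 4)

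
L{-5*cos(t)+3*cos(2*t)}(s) 3*s/(s^2+4) - 5*s/(s^2+1)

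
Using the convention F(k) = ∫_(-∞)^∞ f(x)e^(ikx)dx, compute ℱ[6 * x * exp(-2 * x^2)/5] 3 * sqrt(2) * I * sqrt(pi) * k * exp(-k^2/8)/20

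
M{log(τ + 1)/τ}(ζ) -pi * csc(pi * ζ)/(ζ - 1)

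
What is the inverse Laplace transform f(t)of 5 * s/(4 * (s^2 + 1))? 5 * cos(t)/4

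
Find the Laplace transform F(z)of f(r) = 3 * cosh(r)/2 3 * z/(2 * (z^2 - 1))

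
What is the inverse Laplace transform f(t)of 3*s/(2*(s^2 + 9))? 3*cos(3*t)/2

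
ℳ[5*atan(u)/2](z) -5*pi*sec(pi*z/2)/(4*z)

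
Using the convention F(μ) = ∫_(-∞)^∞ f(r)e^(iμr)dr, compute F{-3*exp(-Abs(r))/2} -3/(μ^2 + 1)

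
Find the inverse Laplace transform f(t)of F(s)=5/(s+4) 5*exp(-4*t)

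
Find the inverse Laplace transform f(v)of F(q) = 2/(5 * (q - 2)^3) v^2 * exp(2 * v)/5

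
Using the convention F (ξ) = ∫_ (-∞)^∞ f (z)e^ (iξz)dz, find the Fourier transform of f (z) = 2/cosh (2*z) pi/cosh (pi*ξ/4)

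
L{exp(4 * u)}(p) 1/(p - 4)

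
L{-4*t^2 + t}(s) s^(-2) - 8/s^3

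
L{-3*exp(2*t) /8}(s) -3/(8*s - 16) 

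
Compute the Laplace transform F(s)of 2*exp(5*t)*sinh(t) 2/((s - 5)^2 - 1)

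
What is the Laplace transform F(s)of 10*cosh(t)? 10*s/(s^2 - 1)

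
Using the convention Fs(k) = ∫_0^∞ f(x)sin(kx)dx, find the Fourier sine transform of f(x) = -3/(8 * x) -3 * pi/16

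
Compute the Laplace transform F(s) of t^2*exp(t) 2/(s - 1) ^3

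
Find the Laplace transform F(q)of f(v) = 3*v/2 3/(2*q^2)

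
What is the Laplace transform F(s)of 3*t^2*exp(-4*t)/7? 6/(7*(s + 4)^3)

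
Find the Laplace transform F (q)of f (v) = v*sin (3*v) 6*q/ (q^2+9)^2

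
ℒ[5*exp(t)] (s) 5/(s - 1)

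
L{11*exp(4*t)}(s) 11/(s - 4)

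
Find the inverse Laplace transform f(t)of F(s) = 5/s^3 5*t^2/2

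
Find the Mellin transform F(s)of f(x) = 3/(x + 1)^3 3*pi*(s - 2)*(s - 1)/(2*sin(pi*s))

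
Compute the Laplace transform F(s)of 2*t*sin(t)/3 4*s/(3*(s^2 + 1)^2)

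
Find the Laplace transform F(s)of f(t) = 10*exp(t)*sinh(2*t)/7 20/(7*((s - 1)^2 - 4))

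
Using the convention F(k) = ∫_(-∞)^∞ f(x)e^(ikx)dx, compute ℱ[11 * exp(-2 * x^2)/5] 11 * sqrt(2) * sqrt(pi) * exp(-k^2/8)/10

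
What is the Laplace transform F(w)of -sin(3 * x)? -3/(w^2+9)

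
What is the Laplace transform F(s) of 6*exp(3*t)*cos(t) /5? 6*(s - 3) /(5*((s - 3) ^2 + 1) ) 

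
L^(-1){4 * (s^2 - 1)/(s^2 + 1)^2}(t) 4 * t * cos(t)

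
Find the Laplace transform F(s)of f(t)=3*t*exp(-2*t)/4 3/(4*(s + 2)^2)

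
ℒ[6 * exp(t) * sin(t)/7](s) 6/(7 * ((s - 1)^2+1))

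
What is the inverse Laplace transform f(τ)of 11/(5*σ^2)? 11*τ/5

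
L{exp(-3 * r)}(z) 1/(z + 3)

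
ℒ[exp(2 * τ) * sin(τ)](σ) 1/((σ - 2) ^2 + 1) 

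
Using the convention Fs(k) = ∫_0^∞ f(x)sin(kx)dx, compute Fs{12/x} 6*pi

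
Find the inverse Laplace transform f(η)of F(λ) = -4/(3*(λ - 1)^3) -2*η^2*exp(η)/3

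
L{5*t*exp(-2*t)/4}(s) 5/(4*(s + 2)^2)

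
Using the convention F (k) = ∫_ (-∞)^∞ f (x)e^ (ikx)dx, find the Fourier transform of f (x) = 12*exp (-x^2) 12*sqrt (pi)*exp (-k^2/4)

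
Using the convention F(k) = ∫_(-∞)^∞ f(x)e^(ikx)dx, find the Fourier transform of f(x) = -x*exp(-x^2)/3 -I*sqrt(pi)*k*exp(-k^2/4)/6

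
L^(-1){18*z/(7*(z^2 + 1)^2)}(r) 9*r*sin(r)/7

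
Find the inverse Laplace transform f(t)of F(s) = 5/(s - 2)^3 5*t^2*exp(2*t)/2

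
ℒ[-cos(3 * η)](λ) -λ/(λ^2 + 9)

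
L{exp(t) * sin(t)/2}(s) 1/(2 * ((s - 1)^2 + 1))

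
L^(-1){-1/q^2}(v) -v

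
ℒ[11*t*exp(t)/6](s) 11/(6*(s - 1)^2)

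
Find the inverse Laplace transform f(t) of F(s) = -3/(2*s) -3/2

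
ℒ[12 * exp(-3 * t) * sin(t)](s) 12/((s+3)^2+1)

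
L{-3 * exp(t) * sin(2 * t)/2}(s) -3/((s - 1)^2 + 4)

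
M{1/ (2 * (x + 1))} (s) pi * csc (pi * s)/2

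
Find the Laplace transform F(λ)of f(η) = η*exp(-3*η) (λ + 3)^(-2)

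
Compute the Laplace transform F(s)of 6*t 6/s^2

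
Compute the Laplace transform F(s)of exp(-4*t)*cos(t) (s + 4)/((s + 4)^2 + 1)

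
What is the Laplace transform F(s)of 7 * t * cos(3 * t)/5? 7 * (s^2 - 9)/(5 * (s^2+9)^2)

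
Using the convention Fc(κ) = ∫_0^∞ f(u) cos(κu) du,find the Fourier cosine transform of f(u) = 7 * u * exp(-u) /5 7 * (1 - κ^2) /(5 * (κ^2 + 1) ^2) 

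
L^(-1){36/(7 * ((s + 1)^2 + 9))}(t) 12 * exp(-t) * sin(3 * t)/7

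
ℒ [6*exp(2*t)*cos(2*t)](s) 6*(s - 2)/((s - 2)^2 + 4)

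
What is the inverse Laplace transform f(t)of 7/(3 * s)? 7/3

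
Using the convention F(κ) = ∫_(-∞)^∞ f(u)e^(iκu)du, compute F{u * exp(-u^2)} I * sqrt(pi) * κ * exp(-κ^2/4)/2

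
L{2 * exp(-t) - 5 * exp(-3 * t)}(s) 2/(s + 1) - 5/(s + 3)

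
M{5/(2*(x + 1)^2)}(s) -5*pi*(s - 1)/(2*sin(pi*s))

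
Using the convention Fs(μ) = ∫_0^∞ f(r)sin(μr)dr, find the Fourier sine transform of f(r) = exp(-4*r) μ/(μ^2+16)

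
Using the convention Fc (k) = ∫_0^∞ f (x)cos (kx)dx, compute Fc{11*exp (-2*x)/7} 22/ (7*(k^2+4))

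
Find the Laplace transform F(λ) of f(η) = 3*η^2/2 3/λ^3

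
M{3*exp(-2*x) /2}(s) 3*gamma(s) /(2*2^s) 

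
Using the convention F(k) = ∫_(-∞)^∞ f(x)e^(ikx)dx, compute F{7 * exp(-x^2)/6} 7 * sqrt(pi) * exp(-k^2/4)/6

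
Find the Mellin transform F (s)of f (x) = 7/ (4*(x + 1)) 7*pi*csc (pi*s)/4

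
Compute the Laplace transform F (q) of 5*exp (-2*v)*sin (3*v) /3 5/ ( (q+2) ^2+9) 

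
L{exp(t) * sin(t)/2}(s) 1/(2 * ((s - 1)^2 + 1))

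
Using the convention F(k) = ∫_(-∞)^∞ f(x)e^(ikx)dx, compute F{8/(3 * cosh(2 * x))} 4 * pi/(3 * cosh(pi * k/4))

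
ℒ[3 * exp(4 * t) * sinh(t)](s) 3/((s - 4)^2 - 1)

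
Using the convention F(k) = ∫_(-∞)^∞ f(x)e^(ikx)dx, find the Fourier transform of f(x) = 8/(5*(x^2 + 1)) 8*pi*exp(-Abs(k))/5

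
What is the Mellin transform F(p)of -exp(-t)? -gamma(p)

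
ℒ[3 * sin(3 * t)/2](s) 9/(2 * (s^2 + 9))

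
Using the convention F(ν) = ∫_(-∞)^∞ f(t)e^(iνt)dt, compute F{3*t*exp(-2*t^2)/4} 3*sqrt(2)*I*sqrt(pi)*ν*exp(-ν^2/8)/32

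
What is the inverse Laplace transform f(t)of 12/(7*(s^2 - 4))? 6*sinh(2*t)/7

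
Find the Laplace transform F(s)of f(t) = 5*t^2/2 5/s^3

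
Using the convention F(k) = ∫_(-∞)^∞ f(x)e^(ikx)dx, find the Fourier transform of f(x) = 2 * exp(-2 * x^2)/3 sqrt(2) * sqrt(pi) * exp(-k^2/8)/3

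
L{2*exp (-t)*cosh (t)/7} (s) 2*(s + 1)/ (7*s*(s + 2))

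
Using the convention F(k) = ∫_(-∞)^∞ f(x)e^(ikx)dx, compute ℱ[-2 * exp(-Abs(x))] -4/(k^2 + 1)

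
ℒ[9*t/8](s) 9/(8*s^2)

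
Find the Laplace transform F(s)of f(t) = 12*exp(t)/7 12/(7*(s - 1))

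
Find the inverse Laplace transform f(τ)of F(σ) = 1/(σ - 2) exp(2*τ)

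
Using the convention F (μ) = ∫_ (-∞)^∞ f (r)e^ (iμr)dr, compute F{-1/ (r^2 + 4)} -pi * exp (-2 * Abs (μ))/2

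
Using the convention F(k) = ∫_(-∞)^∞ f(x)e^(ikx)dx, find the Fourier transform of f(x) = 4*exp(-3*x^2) 4*sqrt(3)*sqrt(pi)*exp(-k^2/12)/3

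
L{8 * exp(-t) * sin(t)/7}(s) 8/(7 * ((s + 1)^2 + 1))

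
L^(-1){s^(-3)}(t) t^2/2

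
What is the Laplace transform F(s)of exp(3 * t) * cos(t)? (s - 3)/((s - 3)^2+1)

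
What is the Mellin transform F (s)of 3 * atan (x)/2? -3 * pi * sec (pi * s/2)/ (4 * s)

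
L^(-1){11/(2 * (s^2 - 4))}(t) 11 * sinh(2 * t)/4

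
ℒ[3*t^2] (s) 6/s^3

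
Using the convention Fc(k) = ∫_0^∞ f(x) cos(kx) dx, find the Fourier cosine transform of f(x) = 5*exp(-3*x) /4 15/(4*(k^2 + 9) ) 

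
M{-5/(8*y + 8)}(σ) -5*pi*csc(pi*σ)/8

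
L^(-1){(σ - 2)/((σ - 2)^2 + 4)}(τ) exp(2*τ)*cos(2*τ)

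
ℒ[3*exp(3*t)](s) 3/(s - 3)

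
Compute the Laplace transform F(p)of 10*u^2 20/p^3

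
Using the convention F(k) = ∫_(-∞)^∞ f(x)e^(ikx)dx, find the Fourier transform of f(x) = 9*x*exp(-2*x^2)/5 9*sqrt(2)*I*sqrt(pi)*k*exp(-k^2/8)/40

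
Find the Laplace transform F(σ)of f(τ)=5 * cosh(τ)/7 5 * σ/(7 * (σ^2-1))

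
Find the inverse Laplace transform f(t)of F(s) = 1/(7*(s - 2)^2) t*exp(2*t)/7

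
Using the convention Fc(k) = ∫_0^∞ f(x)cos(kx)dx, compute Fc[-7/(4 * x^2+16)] -7 * pi * exp(-2 * k)/16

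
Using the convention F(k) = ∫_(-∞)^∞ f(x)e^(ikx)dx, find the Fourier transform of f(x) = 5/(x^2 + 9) 5 * pi * exp(-3 * Abs(k))/3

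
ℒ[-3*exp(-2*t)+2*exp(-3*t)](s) 2/(s+3) - 3/(s+2)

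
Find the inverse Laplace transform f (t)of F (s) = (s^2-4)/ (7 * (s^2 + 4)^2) t * cos (2 * t)/7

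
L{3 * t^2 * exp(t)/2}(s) 3/(s - 1)^3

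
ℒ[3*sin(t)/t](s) 3*atan(1/s)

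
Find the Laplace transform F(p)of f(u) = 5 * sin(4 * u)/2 10/(p^2+16)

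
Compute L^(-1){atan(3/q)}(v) sin(3*v)/v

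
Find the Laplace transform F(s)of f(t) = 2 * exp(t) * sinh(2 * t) 4/((s - 1)^2 - 4)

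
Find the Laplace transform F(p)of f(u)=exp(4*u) 1/(p - 4)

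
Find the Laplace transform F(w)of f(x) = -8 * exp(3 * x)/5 -8/(5 * w - 15)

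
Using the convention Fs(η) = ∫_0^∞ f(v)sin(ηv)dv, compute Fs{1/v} pi/2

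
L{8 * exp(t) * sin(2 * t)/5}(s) 16/(5 * ((s - 1)^2 + 4))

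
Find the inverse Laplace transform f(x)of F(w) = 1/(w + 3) exp(-3 * x)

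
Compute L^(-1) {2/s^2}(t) 2*t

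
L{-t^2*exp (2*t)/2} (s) -1/ (s - 2)^3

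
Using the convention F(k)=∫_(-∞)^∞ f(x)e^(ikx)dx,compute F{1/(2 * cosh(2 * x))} pi/(4 * cosh(pi * k/4))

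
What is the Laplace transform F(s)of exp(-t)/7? 1/(7 * (s + 1))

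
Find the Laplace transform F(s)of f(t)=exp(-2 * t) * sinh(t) 1/((s+2)^2-1)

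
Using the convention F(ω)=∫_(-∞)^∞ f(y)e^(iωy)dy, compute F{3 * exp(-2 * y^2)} 3 * sqrt(2) * sqrt(pi) * exp(-ω^2/8)/2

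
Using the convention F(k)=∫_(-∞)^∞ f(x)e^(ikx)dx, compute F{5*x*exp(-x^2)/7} 5*I*sqrt(pi)*k*exp(-k^2/4)/14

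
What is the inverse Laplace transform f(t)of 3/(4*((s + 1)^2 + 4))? 3*exp(-t)*sin(2*t)/8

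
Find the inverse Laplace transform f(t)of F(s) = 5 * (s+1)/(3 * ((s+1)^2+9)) 5 * exp(-t) * cos(3 * t)/3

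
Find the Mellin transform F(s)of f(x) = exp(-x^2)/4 gamma(s/2)/8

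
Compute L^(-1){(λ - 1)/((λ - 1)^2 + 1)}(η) exp(η)*cos(η)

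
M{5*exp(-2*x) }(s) 5*gamma(s) /2^s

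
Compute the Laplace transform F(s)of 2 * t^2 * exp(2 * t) 4/(s - 2)^3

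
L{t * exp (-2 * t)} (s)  (s + 2)^ (-2)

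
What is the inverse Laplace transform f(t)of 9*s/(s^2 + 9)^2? 3*t*sin(3*t)/2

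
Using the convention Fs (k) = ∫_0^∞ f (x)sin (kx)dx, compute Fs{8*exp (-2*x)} 8*k/ (k^2 + 4)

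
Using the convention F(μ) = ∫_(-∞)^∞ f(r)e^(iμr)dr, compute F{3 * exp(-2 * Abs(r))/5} 12/(5 * (μ^2 + 4))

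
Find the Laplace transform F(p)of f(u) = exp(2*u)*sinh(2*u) 2/(p*(p - 4))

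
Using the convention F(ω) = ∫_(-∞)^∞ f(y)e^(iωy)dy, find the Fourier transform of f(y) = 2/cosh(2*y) pi/cosh(pi*ω/4)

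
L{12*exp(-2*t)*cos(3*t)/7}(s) 12*(s+2)/(7*((s+2)^2+9))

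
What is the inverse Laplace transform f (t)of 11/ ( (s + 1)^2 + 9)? 11 * exp (-t) * sin (3 * t)/3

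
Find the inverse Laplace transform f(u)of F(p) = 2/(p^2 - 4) sinh(2*u)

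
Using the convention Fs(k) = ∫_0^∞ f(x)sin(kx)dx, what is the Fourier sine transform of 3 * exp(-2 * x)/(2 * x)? 3 * atan(k/2)/2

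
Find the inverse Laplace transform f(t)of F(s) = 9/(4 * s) 9/4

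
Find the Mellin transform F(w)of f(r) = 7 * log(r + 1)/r -7 * pi * csc(pi * w)/(w - 1)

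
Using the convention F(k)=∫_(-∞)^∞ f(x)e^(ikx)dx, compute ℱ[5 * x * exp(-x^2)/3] 5 * I * sqrt(pi) * k * exp(-k^2/4)/6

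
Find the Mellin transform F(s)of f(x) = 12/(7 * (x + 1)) 12 * pi * csc(pi * s)/7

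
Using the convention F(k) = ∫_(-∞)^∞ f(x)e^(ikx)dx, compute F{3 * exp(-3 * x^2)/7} sqrt(3) * sqrt(pi) * exp(-k^2/12)/7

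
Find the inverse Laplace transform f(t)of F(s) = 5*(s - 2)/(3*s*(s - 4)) 5*exp(2*t)*cosh(2*t)/3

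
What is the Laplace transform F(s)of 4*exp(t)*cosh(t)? 4*(s - 1)/(s*(s - 2))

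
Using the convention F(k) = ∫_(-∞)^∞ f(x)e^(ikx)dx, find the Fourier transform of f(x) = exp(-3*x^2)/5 sqrt(3)*sqrt(pi)*exp(-k^2/12)/15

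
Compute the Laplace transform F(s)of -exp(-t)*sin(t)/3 -1/(3*(s + 1)^2 + 3)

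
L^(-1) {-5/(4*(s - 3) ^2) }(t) -5*t*exp(3*t) /4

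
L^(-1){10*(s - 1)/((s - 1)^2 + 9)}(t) 10*exp(t)*cos(3*t)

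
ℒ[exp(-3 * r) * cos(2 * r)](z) (z + 3) /((z + 3) ^2 + 4) 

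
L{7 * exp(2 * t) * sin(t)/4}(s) 7/(4 * ((s - 2)^2 + 1))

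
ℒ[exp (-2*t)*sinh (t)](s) 1/ ( (s+2)^2-1)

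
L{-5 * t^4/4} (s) -30/s^5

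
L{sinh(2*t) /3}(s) 2/(3*(s^2-4) ) 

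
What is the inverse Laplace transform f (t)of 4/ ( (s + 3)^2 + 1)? 4*exp (-3*t)*sin (t)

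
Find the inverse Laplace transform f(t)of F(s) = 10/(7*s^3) 5*t^2/7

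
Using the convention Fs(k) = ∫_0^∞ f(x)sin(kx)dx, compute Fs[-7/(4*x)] -7*pi/8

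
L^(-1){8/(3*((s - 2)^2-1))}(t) 8*exp(2*t)*sinh(t)/3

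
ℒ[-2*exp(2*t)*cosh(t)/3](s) 2*(2 - s)/(3*((s - 2)^2 - 1))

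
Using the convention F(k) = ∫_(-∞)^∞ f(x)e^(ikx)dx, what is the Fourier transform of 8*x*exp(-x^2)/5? 4*I*sqrt(pi)*k*exp(-k^2/4)/5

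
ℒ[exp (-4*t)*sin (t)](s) 1/ ( (s + 4) ^2 + 1) 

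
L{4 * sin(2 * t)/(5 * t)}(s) 4 * atan(2/s)/5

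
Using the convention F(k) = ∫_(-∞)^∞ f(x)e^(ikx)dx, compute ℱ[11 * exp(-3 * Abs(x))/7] 66/(7 * (k^2 + 9))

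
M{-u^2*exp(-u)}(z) -gamma(z + 2)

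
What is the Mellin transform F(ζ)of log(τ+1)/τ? -pi * csc(pi * ζ)/(ζ - 1)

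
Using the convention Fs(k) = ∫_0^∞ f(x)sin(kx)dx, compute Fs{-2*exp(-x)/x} -2*atan(k)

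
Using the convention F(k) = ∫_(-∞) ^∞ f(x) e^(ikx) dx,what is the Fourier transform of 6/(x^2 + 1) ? 6 * pi * exp(-Abs(k) ) 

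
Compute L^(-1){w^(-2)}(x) x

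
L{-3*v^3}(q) -18/q^4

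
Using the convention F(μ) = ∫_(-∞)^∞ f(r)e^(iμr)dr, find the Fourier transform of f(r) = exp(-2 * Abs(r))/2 2/(μ^2 + 4)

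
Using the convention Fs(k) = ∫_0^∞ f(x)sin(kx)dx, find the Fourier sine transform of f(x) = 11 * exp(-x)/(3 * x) 11 * atan(k)/3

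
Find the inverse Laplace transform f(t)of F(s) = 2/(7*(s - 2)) 2*exp(2*t)/7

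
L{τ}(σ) σ^(-2)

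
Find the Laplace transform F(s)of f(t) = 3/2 3/(2 * s)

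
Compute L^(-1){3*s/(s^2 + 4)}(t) 3*cos(2*t)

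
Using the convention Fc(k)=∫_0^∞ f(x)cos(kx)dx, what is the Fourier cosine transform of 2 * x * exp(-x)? 2 * (1 - k^2)/(k^2 + 1)^2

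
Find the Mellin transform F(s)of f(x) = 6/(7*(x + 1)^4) gamma(s)*gamma(4 - s)/7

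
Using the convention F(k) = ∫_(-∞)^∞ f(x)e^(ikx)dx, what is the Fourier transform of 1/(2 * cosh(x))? pi/(2 * cosh(pi * k/2))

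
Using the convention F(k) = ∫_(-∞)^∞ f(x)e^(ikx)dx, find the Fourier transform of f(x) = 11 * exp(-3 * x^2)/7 11 * sqrt(3) * sqrt(pi) * exp(-k^2/12)/21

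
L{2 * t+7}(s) 7/s+2/s^2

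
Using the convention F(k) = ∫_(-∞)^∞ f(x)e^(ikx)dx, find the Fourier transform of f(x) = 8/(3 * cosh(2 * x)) 4 * pi/(3 * cosh(pi * k/4))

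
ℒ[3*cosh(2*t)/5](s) 3*s/(5*(s^2 - 4))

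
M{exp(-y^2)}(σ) gamma(σ/2)/2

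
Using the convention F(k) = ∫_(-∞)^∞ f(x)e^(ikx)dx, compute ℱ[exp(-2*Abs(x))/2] 2/(k^2+4)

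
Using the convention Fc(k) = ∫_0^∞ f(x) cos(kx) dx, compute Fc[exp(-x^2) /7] sqrt(pi) * exp(-k^2/4) /14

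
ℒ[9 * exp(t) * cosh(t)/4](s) 9 * (s - 1)/(4 * s * (s - 2))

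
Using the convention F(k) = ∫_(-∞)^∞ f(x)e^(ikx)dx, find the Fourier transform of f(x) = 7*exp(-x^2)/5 7*sqrt(pi)*exp(-k^2/4)/5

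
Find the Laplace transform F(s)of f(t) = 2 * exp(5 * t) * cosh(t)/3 2 * (s - 5)/(3 * ((s - 5)^2 - 1))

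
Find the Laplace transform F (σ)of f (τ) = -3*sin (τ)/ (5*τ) -3*atan (1/σ)/5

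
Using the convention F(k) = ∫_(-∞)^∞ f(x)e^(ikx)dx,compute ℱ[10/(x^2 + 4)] 5 * pi * exp(-2 * Abs(k))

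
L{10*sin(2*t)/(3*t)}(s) 10*atan(2/s)/3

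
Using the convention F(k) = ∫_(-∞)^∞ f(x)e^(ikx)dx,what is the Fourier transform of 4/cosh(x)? 4 * pi/cosh(pi * k/2)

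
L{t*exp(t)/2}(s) 1/(2*(s - 1)^2)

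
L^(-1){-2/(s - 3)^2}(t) -2 * t * exp(3 * t)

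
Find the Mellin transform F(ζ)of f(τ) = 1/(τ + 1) pi*csc(pi*ζ)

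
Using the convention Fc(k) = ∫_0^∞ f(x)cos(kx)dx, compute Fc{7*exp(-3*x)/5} 21/(5*(k^2 + 9))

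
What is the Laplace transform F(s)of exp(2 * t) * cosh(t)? (s - 2)/((s - 2)^2 - 1)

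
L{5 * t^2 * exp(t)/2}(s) 5/(s - 1)^3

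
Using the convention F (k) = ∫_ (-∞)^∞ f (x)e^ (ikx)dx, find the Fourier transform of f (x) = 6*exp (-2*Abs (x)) 24/ (k^2 + 4)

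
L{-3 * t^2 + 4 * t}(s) 4/s^2 - 6/s^3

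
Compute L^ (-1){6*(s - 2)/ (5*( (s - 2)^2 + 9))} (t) 6*exp (2*t)*cos (3*t)/5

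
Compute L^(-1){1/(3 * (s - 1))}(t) exp(t)/3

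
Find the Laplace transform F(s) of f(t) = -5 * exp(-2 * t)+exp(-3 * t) 1/(s+3)-5/(s+2) 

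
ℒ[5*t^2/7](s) 10/(7*s^3)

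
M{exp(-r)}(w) gamma(w)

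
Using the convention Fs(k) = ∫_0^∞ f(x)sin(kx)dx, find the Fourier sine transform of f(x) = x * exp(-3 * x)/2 3 * k/(k^2 + 9)^2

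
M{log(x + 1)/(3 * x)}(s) -pi * csc(pi * s)/(3 * s - 3)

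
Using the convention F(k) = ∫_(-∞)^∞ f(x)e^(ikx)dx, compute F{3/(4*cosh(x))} 3*pi/(4*cosh(pi*k/2))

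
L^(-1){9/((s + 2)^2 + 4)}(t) 9 * exp(-2 * t) * sin(2 * t)/2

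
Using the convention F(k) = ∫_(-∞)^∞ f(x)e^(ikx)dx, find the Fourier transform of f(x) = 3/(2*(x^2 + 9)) pi*exp(-3*Abs(k))/2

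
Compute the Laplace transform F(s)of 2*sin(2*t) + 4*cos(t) 4*s/(s^2 + 1) + 4/(s^2 + 4)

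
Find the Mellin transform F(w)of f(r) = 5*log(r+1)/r -5*pi*csc(pi*w)/(w - 1)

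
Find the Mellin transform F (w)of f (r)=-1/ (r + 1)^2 pi*(w - 1)/sin (pi*w)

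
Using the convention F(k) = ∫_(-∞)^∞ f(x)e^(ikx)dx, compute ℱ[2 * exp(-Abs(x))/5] 4/(5 * (k^2 + 1))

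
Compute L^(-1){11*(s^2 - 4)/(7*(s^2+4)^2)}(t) 11*t*cos(2*t)/7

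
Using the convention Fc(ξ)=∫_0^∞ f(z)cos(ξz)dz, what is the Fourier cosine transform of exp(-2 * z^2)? sqrt(2) * sqrt(pi) * exp(-ξ^2/8)/4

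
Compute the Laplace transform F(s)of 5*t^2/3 10/(3*s^3)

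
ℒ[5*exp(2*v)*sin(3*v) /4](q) 15/(4*((q - 2) ^2 + 9) ) 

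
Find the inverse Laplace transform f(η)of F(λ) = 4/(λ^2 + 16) sin(4 * η)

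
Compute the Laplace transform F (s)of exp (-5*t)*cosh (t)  (s+5)/ ( (s+5)^2 - 1)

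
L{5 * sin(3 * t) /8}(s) 15/(8 * (s^2 + 9) ) 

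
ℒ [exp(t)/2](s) 1/(2*(s - 1))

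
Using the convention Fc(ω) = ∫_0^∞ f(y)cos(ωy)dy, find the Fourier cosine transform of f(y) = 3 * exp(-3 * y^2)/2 sqrt(3) * sqrt(pi) * exp(-ω^2/12)/4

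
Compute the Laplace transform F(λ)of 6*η 6/λ^2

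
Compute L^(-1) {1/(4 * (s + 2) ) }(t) exp(-2 * t) /4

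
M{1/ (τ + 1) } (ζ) pi*csc (pi*ζ) 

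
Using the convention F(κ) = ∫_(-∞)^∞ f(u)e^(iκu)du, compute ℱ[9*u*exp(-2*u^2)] 9*sqrt(2)*I*sqrt(pi)*κ*exp(-κ^2/8)/8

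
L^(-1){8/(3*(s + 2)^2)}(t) 8*t*exp(-2*t)/3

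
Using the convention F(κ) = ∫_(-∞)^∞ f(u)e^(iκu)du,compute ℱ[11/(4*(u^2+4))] 11*pi*exp(-2*Abs(κ))/8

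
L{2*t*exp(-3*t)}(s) 2/(s + 3)^2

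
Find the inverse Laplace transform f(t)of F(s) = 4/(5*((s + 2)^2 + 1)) 4*exp(-2*t)*sin(t)/5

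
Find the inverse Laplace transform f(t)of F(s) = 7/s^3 7 * t^2/2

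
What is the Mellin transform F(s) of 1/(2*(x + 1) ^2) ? (-pi*s + pi) /(2*sin(pi*s) ) 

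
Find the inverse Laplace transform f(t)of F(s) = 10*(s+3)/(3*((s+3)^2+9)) 10*exp(-3*t)*cos(3*t)/3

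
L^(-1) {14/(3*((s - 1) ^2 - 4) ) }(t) 7*exp(t)*sinh(2*t) /3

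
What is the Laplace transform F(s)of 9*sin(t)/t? 9*atan(1/s)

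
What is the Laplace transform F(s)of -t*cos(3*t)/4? (9 - s^2)/(4*(s^2 + 9)^2)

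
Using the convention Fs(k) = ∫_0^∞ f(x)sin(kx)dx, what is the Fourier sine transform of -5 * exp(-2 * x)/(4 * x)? -5 * atan(k/2)/4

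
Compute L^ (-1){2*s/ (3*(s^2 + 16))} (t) 2*cos (4*t)/3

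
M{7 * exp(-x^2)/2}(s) 7 * gamma(s/2)/4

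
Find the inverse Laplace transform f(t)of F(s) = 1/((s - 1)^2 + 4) exp(t) * sin(2 * t)/2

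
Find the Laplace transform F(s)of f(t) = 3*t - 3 3/s^2 - 3/s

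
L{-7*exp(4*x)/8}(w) -7/(8*w - 32)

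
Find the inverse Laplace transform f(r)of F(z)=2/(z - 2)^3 r^2*exp(2*r)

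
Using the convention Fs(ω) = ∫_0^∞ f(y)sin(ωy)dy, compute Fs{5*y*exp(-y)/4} 5*ω/(2*(ω^2+1)^2)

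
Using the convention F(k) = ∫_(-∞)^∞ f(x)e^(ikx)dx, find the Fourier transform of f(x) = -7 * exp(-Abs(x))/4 -7/(2 * k^2 + 2)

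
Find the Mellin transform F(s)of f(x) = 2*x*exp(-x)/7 2*gamma(s + 1)/7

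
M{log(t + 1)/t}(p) -pi * csc(pi * p)/(p - 1)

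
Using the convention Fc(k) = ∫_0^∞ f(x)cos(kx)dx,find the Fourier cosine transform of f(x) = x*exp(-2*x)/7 (4 - k^2)/(7*(k^2 + 4)^2)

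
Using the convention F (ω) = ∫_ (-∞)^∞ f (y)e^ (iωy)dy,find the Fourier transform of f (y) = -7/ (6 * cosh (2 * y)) -7 * pi/ (12 * cosh (pi * ω/4))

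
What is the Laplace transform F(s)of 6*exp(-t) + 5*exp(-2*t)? 6/(s + 1) + 5/(s + 2)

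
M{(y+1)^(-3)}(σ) pi*(σ - 2)*(σ - 1)/(2*sin(pi*σ))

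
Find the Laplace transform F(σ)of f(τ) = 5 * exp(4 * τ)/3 5/(3 * (σ - 4))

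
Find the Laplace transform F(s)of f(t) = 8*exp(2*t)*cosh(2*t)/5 8*(s - 2)/(5*s*(s - 4))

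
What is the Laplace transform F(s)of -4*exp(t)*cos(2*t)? 4*(1 - s)/((s - 1)^2 + 4)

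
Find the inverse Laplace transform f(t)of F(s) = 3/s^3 3*t^2/2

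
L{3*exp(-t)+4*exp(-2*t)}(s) 3/(s+1)+4/(s+2)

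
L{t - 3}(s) s^(-2) - 3/s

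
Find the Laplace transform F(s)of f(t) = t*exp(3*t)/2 1/(2*(s - 3)^2)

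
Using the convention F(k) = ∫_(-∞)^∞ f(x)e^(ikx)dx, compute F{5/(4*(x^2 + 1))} 5*pi*exp(-Abs(k))/4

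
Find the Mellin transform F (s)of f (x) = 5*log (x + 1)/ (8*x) -5*pi*csc (pi*s)/ (8*s - 8)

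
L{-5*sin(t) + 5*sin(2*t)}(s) 10/(s^2 + 4) - 5/(s^2 + 1)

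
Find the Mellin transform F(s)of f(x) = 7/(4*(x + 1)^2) -7*pi*(s - 1)/(4*sin(pi*s))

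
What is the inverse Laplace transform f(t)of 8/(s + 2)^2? 8*t*exp(-2*t)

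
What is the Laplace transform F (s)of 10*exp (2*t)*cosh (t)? 10*(s - 2)/ ( (s - 2)^2 - 1)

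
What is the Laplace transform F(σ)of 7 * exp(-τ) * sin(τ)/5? 7/(5 * ((σ+1)^2+1))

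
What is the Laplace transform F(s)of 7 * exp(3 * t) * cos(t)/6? 7 * (s - 3)/(6 * ((s - 3)^2+1))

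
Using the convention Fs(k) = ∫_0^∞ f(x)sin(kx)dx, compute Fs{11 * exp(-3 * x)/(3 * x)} 11 * atan(k/3)/3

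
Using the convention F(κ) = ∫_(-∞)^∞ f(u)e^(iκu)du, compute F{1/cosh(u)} pi/cosh(pi * κ/2)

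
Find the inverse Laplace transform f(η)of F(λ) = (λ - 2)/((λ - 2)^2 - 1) exp(2*η)*cosh(η)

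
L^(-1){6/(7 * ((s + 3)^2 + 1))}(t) 6 * exp(-3 * t) * sin(t)/7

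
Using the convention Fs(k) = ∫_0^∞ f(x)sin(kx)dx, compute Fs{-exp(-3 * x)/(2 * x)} -atan(k/3)/2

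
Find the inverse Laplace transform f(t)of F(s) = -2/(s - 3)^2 -2 * t * exp(3 * t)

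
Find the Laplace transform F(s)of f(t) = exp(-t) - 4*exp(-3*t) 1/(s + 1) - 4/(s + 3)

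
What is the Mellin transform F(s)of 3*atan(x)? -3*pi*sec(pi*s/2)/(2*s)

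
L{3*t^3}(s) 18/s^4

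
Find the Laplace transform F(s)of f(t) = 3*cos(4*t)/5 3*s/(5*(s^2 + 16))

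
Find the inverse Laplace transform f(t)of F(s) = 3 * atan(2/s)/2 3 * sin(2 * t)/(2 * t)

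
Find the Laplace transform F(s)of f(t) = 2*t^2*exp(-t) 4/(s + 1)^3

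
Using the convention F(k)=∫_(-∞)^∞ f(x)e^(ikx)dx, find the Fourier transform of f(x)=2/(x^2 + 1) 2*pi*exp(-Abs(k))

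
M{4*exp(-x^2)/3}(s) 2*gamma(s/2)/3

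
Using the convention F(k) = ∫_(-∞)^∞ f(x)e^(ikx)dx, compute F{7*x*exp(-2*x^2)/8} 7*sqrt(2)*I*sqrt(pi)*k*exp(-k^2/8)/64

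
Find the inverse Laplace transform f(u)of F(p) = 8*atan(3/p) 8*sin(3*u)/u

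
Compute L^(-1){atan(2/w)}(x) sin(2*x)/x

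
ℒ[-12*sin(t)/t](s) -12*atan(1/s)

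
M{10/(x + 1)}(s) 10*pi*csc(pi*s)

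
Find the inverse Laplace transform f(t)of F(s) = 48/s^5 2*t^4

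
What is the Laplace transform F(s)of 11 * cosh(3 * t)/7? 11 * s/(7 * (s^2 - 9))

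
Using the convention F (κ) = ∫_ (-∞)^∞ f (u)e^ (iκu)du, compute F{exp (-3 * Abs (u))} 6/ (κ^2 + 9)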